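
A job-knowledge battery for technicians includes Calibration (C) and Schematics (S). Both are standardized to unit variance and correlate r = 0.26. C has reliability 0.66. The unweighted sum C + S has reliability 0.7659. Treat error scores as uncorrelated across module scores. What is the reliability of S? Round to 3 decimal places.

0.750

Var(C+S) = 2 + 2·0.26 = 2.520.
True-score variance = ρ_C + ρ_S + 2·0.26, so 0.7659 = (0.66 + ρ_S + 0.52) / 2.520.
ρ_S = 0.7659·2.520 − 0.66 − 0.52 = 0.750.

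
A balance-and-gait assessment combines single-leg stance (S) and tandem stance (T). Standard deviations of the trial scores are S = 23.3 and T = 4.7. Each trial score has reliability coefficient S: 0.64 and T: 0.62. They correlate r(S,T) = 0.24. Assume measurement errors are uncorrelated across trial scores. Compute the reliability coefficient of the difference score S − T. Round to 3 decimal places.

0.602

Var(S−T) = 23.3² + 4.7² − 2·23.3·4.7·0.24 = 564.98 − 52.5648 = 512.415.
Because errors are independent across components, Cov(Tᵢ,Tⱼ) = Cov(Xᵢ,Xⱼ); the off-diagonal part of the true-score variance is the same as above.
True-score variance = [23.3²·0.64 + 4.7²·0.62] − 52.5648 = 361.145 − 52.5648 = 308.581.
Reliability = 308.581 / 512.415 = 0.602.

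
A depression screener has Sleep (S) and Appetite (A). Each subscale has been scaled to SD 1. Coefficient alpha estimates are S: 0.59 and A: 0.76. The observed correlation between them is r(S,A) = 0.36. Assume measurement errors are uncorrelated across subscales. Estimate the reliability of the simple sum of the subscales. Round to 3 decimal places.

0.761

Var(S+A) = 2 + 2·[0.36] = 2 + 0.72 = 2.72.
Under uncorrelated errors the observed covariances equal the true-score covariances, so only the own-variance terms attenuate.
True-score variance = [0.59 + 0.76] + 0.72 = 1.35 + 0.72 = 2.07.
Reliability = 2.07 / 2.72 = 0.761.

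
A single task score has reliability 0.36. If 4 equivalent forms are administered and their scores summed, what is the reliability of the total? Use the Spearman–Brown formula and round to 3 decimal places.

0.692

ρ_k = kρ / (1 + (k−1)ρ) = 4·0.36 / (1 + 3·0.36) = 1.440 / 2.080 = 0.692.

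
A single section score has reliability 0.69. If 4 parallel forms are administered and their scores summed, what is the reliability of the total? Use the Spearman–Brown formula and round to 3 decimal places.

ρ_k = kρ / (1 + (k−1)ρ) = 4·0.69 / (1 + 3·0.69) = 2.760 / 3.070 = 0.899.

0.899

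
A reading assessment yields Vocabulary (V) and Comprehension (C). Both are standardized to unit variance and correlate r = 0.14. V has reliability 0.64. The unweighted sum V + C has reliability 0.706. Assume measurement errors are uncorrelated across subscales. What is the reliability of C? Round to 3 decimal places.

Var(V+C) = 2 + 2·0.14 = 2.280.
True-score variance = ρ_V + ρ_C + 2·0.14, so 0.706 = (0.64 + ρ_C + 0.28) / 2.280.
ρ_C = 0.706·2.280 − 0.64 − 0.28 = 0.690.

0.690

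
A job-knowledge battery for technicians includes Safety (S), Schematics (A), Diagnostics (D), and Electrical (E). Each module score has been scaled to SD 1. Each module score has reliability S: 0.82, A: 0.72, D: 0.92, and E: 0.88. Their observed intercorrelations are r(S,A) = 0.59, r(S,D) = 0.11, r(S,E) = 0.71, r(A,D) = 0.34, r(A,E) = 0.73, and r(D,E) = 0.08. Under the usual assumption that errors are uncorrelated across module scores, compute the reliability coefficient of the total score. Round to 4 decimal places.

Var(S+A+D+E) = 4 + 2·[0.59 + 0.11 + 0.71 + 0.34 + 0.73 + 0.08] = 4 + 5.12 = 9.12.
Because errors are independent across components, Cov(Tᵢ,Tⱼ) = Cov(Xᵢ,Xⱼ); the off-diagonal part of the true-score variance is the same as above.
True-score variance = [0.82 + 0.72 + 0.92 + 0.88] + 5.12 = 3.34 + 5.12 = 8.46.
Reliability = 8.46 / 9.12 = 0.9276.

0.9276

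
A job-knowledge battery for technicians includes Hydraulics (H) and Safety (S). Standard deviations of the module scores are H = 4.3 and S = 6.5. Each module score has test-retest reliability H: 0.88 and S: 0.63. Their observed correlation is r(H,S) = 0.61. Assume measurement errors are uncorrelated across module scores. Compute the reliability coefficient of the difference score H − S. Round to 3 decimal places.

Var(H−S) = 4.3² + 6.5² − 2·4.3·6.5·0.61 = 60.74 − 34.099 = 26.641.
With uncorrelated errors the cross-covariances are all true-score covariance, so they carry over unchanged; only the diagonal terms shrink to ρᵢσᵢ².
True-score variance = [4.3²·0.88 + 6.5²·0.63] − 34.099 = 42.8887 − 34.099 = 8.7897.
Reliability = 8.7897 / 26.641 = 0.330.

0.330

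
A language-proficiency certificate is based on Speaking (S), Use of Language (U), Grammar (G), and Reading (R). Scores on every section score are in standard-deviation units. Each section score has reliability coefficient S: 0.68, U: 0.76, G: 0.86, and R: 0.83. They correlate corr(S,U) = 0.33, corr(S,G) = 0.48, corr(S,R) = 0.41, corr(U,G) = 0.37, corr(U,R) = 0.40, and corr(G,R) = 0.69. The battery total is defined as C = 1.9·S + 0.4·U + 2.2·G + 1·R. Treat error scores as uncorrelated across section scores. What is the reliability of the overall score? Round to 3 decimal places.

0.896

Var(C) = 1.9² + 0.4² + 2.2² + 1 + 2·[0.76·0.33 + 4.18·0.48 + 1.9·0.41 + 0.88·0.37 + 0.4·0.40 + 2.2·0.69] = 9.61 + 10.0796 = 19.6896.
Under uncorrelated errors the observed covariances equal the true-score covariances, so only the own-variance terms attenuate.
True-score variance = [1.9²·0.68 + 0.4²·0.76 + 2.2²·0.86 + 0.83] + 10.0796 = 7.5688 + 10.0796 = 17.6484.
Reliability = 17.6484 / 19.6896 = 0.896.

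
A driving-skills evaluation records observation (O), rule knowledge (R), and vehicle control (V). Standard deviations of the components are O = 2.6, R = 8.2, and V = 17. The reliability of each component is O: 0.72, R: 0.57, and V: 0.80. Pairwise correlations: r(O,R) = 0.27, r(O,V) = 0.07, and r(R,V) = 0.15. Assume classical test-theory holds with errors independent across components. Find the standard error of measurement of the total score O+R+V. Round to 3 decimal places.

Var(total) = 363 + 59.5208 = 422.521.
True-score variance = 274.394 + 59.5208 = 333.915, so reliability = 0.7903.
Error variance = 422.521 − 333.915 = 88.606; SEM = √88.606 = 9.413.

9.413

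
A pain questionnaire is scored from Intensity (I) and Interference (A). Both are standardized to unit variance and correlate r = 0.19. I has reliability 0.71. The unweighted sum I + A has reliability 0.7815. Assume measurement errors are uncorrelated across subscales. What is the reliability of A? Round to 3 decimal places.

Var(I+A) = 2 + 2·0.19 = 2.380.
True-score variance = ρ_I + ρ_A + 2·0.19, so 0.7815 = (0.71 + ρ_A + 0.38) / 2.380.
ρ_A = 0.7815·2.380 − 0.71 − 0.38 = 0.770.

0.770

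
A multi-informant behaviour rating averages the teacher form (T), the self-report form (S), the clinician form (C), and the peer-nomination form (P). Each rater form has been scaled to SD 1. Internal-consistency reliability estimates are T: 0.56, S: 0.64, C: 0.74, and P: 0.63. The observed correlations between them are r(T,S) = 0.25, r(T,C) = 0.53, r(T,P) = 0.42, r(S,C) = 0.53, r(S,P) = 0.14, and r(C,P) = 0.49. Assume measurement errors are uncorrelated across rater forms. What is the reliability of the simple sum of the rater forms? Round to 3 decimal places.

0.836

Var(T+S+C+P) = 4 + 2·[0.25 + 0.53 + 0.42 + 0.53 + 0.14 + 0.49] = 4 + 4.72 = 8.72.
Under uncorrelated errors the observed covariances equal the true-score covariances, so only the own-variance terms attenuate.
True-score variance = [0.56 + 0.64 + 0.74 + 0.63] + 4.72 = 2.57 + 4.72 = 7.29.
Reliability = 7.29 / 8.72 = 0.836.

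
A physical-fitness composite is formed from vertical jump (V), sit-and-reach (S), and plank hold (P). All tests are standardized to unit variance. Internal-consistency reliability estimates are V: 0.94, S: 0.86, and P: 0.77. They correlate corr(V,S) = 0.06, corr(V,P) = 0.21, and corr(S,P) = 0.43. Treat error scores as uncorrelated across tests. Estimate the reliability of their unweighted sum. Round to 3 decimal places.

Var(V+S+P) = 3 + 2·[0.06 + 0.21 + 0.43] = 3 + 1.4 = 4.4.
Under uncorrelated errors the observed covariances equal the true-score covariances, so only the own-variance terms attenuate.
True-score variance = [0.94 + 0.86 + 0.77] + 1.4 = 2.57 + 1.4 = 3.97.
Reliability = 3.97 / 4.4 = 0.902.

0.902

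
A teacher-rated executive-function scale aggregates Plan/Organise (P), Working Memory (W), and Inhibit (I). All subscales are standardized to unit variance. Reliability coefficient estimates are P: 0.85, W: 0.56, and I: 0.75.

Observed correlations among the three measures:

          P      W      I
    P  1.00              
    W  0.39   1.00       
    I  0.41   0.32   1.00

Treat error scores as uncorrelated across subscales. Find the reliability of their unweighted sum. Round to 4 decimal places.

Var(P+W+I) = 3 + 2·[0.39 + 0.41 + 0.32] = 3 + 2.24 = 5.24.
Under uncorrelated errors the observed covariances equal the true-score covariances, so only the own-variance terms attenuate.
True-score variance = [0.85 + 0.56 + 0.75] + 2.24 = 2.16 + 2.24 = 4.4.
Reliability = 4.4 / 5.24 = 0.8397.

0.8397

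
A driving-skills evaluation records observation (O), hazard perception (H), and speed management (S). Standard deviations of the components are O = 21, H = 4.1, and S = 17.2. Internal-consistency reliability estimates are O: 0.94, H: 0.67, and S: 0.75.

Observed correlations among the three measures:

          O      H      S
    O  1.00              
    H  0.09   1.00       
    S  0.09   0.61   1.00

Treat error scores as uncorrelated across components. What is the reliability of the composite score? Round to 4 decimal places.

0.8848

Var(O+H+S) = 21² + 4.1² + 17.2² + 2·[21·4.1·0.09 + 21·17.2·0.09 + 4.1·17.2·0.61] = 753.65 + 166.548 = 920.198.
Because errors are independent across components, Cov(Tᵢ,Tⱼ) = Cov(Xᵢ,Xⱼ); the off-diagonal part of the true-score variance is the same as above.
True-score variance = [21²·0.94 + 4.1²·0.67 + 17.2²·0.75] + 166.548 = 647.683 + 166.548 = 814.231.
Reliability = 814.231 / 920.198 = 0.8848.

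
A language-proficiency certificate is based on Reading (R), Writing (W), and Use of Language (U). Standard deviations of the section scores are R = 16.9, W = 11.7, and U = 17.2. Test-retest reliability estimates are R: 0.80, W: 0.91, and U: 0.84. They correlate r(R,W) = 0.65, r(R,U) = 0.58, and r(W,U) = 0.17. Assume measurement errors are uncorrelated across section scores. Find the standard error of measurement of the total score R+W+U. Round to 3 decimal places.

Var(total) = 718.34 + 662.659 = 1381.
True-score variance = 601.563 + 662.659 = 1264.22, so reliability = 0.9154.
Error variance = 1381 − 1264.22 = 116.776; SEM = √116.776 = 10.806.

10.806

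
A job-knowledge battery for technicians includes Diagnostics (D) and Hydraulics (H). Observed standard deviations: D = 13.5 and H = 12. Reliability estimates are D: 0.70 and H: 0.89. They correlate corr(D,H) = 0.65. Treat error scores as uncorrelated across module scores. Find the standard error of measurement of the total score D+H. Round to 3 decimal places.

Var(total) = 326.25 + 210.6 = 536.85.
True-score variance = 255.735 + 210.6 = 466.335, so reliability = 0.8687.
Error variance = 536.85 − 466.335 = 70.515; SEM = √70.515 = 8.397.

8.397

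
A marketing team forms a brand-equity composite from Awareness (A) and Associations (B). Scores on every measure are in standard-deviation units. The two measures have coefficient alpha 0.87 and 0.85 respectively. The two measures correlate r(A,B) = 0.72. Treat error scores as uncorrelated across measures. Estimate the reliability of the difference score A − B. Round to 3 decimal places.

Var(A−B) = 1 + 1 − 2·0.72 = 2 − 1.44 = 0.56.
With uncorrelated errors the cross-covariances are all true-score covariance, so they carry over unchanged; only the diagonal terms shrink to ρᵢσᵢ².
True-score variance = [0.87 + 0.85] − 1.44 = 1.72 − 1.44 = 0.28.
Reliability = 0.28 / 0.56 = 0.500.

0.500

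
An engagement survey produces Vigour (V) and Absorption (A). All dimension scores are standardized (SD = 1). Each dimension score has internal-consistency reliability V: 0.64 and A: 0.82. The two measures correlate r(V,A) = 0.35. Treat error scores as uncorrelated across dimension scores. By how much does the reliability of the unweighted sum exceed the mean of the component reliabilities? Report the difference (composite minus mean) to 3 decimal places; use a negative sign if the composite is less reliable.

Var(sum) = 2 + 0.7 = 2.7; true-score variance = 1.46 + 0.7 = 2.16; composite reliability = 0.8000.
Mean component reliability = 0.7300.
Difference = 0.8000 − 0.7300 = 0.070.

0.070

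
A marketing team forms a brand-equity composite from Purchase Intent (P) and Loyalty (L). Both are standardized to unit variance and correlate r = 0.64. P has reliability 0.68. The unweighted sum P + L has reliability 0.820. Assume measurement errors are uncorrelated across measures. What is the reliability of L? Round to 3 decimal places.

0.730

Var(P+L) = 2 + 2·0.64 = 3.280.
True-score variance = ρ_P + ρ_L + 2·0.64, so 0.820 = (0.68 + ρ_L + 1.28) / 3.280.
ρ_L = 0.820·3.280 − 0.68 − 1.28 = 0.730.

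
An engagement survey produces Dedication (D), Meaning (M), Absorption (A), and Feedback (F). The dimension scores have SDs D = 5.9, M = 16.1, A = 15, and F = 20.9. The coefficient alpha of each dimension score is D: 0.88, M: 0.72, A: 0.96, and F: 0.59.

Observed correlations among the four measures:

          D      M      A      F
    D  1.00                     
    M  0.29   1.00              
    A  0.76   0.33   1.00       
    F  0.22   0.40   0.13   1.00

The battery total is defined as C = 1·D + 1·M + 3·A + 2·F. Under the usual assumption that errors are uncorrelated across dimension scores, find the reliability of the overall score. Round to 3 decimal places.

Var(C) = 5.9² + 16.1² + 3²·15² + 2²·20.9² + 2·[5.9·16.1·0.29 + 3·5.9·15·0.76 + 2·5.9·20.9·0.22 + 3·16.1·15·0.33 + 2·16.1·20.9·0.40 + 6·15·20.9·0.13] = 4066.26 + 2072.78 = 6139.04.
With uncorrelated errors the cross-covariances are all true-score covariance, so they carry over unchanged; only the diagonal terms shrink to ρᵢσᵢ².
True-score variance = [5.9²·0.88 + 16.1²·0.72 + 3²·15²·0.96 + 2²·20.9²·0.59] + 2072.78 = 3192.14 + 2072.78 = 5264.92.
Reliability = 5264.92 / 6139.04 = 0.858.

0.858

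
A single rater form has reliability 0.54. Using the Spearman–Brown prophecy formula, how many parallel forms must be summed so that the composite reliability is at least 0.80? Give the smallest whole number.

4

k ≥ ρ*(1−ρ₁)/(ρ₁(1−ρ*)) = 0.80·0.46 / (0.54·0.20) = 3.407.
Smallest integer k = 4.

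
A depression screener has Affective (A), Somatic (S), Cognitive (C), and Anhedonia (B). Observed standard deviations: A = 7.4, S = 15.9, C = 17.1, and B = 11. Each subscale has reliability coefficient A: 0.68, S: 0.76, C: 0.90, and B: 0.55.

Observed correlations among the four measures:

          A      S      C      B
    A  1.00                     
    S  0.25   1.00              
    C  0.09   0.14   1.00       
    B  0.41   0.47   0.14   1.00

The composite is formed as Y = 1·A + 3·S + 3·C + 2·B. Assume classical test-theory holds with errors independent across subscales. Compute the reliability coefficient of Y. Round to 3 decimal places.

0.866

Var(Y) = 7.4² + 3²·15.9² + 3²·17.1² + 2²·11² + 2·[3·7.4·15.9·0.25 + 3·7.4·17.1·0.09 + 2·7.4·11·0.41 + 9·15.9·17.1·0.14 + 6·15.9·11·0.47 + 6·17.1·11·0.14] = 5445.74 + 2365.92 = 7811.66.
Because errors are independent across components, Cov(Tᵢ,Tⱼ) = Cov(Xᵢ,Xⱼ); the off-diagonal part of the true-score variance is the same as above.
True-score variance = [7.4²·0.68 + 3²·15.9²·0.76 + 3²·17.1²·0.90 + 2²·11²·0.55] + 2365.92 = 4401.18 + 2365.92 = 6767.1.
Reliability = 6767.1 / 7811.66 = 0.866.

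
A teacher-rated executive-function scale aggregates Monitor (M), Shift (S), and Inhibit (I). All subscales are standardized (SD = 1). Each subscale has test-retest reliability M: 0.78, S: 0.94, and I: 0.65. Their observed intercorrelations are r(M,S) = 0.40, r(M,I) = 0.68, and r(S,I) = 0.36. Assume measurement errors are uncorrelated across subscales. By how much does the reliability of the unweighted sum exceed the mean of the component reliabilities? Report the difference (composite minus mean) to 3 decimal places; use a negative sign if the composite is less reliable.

0.103

Var(sum) = 3 + 2.88 = 5.88; true-score variance = 2.37 + 2.88 = 5.25; composite reliability = 0.8929.
Mean component reliability = 0.7900.
Difference = 0.8929 − 0.7900 = 0.103.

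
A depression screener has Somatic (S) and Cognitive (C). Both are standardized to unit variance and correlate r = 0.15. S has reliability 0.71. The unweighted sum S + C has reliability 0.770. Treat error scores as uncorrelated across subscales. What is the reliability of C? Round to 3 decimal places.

Var(S+C) = 2 + 2·0.15 = 2.300.
True-score variance = ρ_S + ρ_C + 2·0.15, so 0.770 = (0.71 + ρ_C + 0.30) / 2.300.
ρ_C = 0.770·2.300 − 0.71 − 0.30 = 0.761.

0.761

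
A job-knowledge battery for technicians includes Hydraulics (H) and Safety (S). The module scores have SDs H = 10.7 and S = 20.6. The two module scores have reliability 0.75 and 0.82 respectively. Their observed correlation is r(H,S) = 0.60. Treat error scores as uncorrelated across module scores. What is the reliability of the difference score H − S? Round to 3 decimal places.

0.617

Var(H−S) = 10.7² + 20.6² − 2·10.7·20.6·0.60 = 538.85 − 264.504 = 274.346.
Because errors are independent across components, Cov(Tᵢ,Tⱼ) = Cov(Xᵢ,Xⱼ); the off-diagonal part of the true-score variance is the same as above.
True-score variance = [10.7²·0.75 + 20.6²·0.82] − 264.504 = 433.843 − 264.504 = 169.339.
Reliability = 169.339 / 274.346 = 0.617.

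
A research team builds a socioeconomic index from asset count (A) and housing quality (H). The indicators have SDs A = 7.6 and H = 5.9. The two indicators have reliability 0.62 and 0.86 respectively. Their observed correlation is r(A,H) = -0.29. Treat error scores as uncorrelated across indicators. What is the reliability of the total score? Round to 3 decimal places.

Var(A+H) = 7.6² + 5.9² + 2·[7.6·5.9·(-0.29)] = 92.57 − 26.0072 = 66.5628.
Because errors are independent across components, Cov(Tᵢ,Tⱼ) = Cov(Xᵢ,Xⱼ); the off-diagonal part of the true-score variance is the same as above.
True-score variance = [7.6²·0.62 + 5.9²·0.86] − 26.0072 = 65.7478 − 26.0072 = 39.7406.
Reliability = 39.7406 / 66.5628 = 0.597.

0.597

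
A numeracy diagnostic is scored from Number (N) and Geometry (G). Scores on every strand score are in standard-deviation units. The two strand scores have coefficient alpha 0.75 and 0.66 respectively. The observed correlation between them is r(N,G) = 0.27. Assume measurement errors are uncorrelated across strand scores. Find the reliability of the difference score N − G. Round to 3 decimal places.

Var(N−G) = 1 + 1 − 2·0.27 = 2 − 0.54 = 1.46.
With uncorrelated errors the cross-covariances are all true-score covariance, so they carry over unchanged; only the diagonal terms shrink to ρᵢσᵢ².
True-score variance = [0.75 + 0.66] − 0.54 = 1.41 − 0.54 = 0.87.
Reliability = 0.87 / 1.46 = 0.596.

0.596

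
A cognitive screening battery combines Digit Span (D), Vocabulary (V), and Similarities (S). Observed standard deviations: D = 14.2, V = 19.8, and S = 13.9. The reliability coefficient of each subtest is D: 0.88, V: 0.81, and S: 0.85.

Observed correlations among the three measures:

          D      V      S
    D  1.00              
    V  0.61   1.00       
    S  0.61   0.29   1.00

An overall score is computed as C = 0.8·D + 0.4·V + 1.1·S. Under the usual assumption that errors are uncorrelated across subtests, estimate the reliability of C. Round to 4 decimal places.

0.9236

Var(C) = 0.8²·14.2² + 0.4²·19.8² + 1.1²·13.9² + 2·[0.32·14.2·19.8·0.61 + 0.88·14.2·13.9·0.61 + 0.44·19.8·13.9·0.29] = 425.56 + 391.908 = 817.468.
Under uncorrelated errors the observed covariances equal the true-score covariances, so only the own-variance terms attenuate.
True-score variance = [0.8²·14.2²·0.88 + 0.4²·19.8²·0.81 + 1.1²·13.9²·0.85] + 391.908 = 363.089 + 391.908 = 754.997.
Reliability = 754.997 / 817.468 = 0.9236.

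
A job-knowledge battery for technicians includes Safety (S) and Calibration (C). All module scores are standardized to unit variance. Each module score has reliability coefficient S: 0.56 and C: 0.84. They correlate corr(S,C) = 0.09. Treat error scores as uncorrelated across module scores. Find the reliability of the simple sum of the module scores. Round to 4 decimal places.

Var(S+C) = 2 + 2·[0.09] = 2 + 0.18 = 2.18.
With uncorrelated errors the cross-covariances are all true-score covariance, so they carry over unchanged; only the diagonal terms shrink to ρᵢσᵢ².
True-score variance = [0.56 + 0.84] + 0.18 = 1.4 + 0.18 = 1.58.
Reliability = 1.58 / 2.18 = 0.7248.

0.7248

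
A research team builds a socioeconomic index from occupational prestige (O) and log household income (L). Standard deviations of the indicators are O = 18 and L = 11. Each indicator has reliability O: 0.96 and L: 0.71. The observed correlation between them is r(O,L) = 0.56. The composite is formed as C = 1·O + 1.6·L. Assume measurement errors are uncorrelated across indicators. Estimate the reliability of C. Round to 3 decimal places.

Var(C) = 18² + 1.6²·11² + 2·[1.6·18·11·0.56] = 633.76 + 354.816 = 988.576.
Because errors are independent across components, Cov(Tᵢ,Tⱼ) = Cov(Xᵢ,Xⱼ); the off-diagonal part of the true-score variance is the same as above.
True-score variance = [18²·0.96 + 1.6²·11²·0.71] + 354.816 = 530.97 + 354.816 = 885.786.
Reliability = 885.786 / 988.576 = 0.896.

0.896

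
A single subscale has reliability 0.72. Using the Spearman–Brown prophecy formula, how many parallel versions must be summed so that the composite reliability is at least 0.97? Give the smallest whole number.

13

k ≥ ρ*(1−ρ₁)/(ρ₁(1−ρ*)) = 0.97·0.28 / (0.72·0.03) = 12.574.
Smallest integer k = 13.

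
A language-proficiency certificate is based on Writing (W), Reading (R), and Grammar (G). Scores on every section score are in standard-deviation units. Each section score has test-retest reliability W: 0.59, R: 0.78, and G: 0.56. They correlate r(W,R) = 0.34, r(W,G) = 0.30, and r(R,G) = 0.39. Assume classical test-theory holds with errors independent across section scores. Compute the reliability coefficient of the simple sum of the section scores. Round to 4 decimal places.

0.7885

Var(W+R+G) = 3 + 2·[0.34 + 0.30 + 0.39] = 3 + 2.06 = 5.06.
Because errors are independent across components, Cov(Tᵢ,Tⱼ) = Cov(Xᵢ,Xⱼ); the off-diagonal part of the true-score variance is the same as above.
True-score variance = [0.59 + 0.78 + 0.56] + 2.06 = 1.93 + 2.06 = 3.99.
Reliability = 3.99 / 5.06 = 0.7885.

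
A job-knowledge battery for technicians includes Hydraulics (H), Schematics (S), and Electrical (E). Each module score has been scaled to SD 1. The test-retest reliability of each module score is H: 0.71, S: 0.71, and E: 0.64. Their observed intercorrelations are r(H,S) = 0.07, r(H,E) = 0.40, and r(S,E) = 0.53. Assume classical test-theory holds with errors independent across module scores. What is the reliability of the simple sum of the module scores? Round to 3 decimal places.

Var(H+S+E) = 3 + 2·[0.07 + 0.40 + 0.53] = 3 + 2 = 5.
Because errors are independent across components, Cov(Tᵢ,Tⱼ) = Cov(Xᵢ,Xⱼ); the off-diagonal part of the true-score variance is the same as above.
True-score variance = [0.71 + 0.71 + 0.64] + 2 = 2.06 + 2 = 4.06.
Reliability = 4.06 / 5 = 0.812.

0.812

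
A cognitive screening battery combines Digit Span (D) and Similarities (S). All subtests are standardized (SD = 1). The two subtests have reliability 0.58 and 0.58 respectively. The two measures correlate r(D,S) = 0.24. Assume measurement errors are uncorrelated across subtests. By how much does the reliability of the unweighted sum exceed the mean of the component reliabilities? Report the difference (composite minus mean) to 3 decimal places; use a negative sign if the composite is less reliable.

0.081

Var(sum) = 2 + 0.48 = 2.48; true-score variance = 1.16 + 0.48 = 1.64; composite reliability = 0.6613.
Mean component reliability = 0.5800.
Difference = 0.6613 − 0.5800 = 0.081.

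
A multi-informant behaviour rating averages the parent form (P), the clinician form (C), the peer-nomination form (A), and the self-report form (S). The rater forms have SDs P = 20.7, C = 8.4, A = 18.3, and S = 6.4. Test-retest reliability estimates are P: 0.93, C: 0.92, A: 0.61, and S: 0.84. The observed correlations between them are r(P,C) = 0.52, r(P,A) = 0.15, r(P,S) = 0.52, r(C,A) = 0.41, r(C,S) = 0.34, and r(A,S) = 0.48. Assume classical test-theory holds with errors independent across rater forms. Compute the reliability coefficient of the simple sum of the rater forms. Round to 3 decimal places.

0.891

Var(P+C+A+S) = 20.7² + 8.4² + 18.3² + 6.4² + 2·[20.7·8.4·0.52 + 20.7·18.3·0.15 + 20.7·6.4·0.52 + 8.4·18.3·0.41 + 8.4·6.4·0.34 + 18.3·6.4·0.48] = 874.9 + 707.3 = 1582.2.
Under uncorrelated errors the observed covariances equal the true-score covariances, so only the own-variance terms attenuate.
True-score variance = [20.7²·0.93 + 8.4²·0.92 + 18.3²·0.61 + 6.4²·0.84] + 707.3 = 702.1 + 707.3 = 1409.4.
Reliability = 1409.4 / 1582.2 = 0.891.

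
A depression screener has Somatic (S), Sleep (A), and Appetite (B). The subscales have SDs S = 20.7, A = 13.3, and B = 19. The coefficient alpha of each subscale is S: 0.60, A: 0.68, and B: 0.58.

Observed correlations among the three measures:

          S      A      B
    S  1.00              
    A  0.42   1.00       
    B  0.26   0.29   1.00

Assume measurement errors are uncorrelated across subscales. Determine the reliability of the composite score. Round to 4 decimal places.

0.7549

Var(S+A+B) = 20.7² + 13.3² + 19² + 2·[20.7·13.3·0.42 + 20.7·19·0.26 + 13.3·19·0.29] = 966.38 + 582.342 = 1548.72.
Under uncorrelated errors the observed covariances equal the true-score covariances, so only the own-variance terms attenuate.
True-score variance = [20.7²·0.60 + 13.3²·0.68 + 19²·0.58] + 582.342 = 586.759 + 582.342 = 1169.1.
Reliability = 1169.1 / 1548.72 = 0.7549.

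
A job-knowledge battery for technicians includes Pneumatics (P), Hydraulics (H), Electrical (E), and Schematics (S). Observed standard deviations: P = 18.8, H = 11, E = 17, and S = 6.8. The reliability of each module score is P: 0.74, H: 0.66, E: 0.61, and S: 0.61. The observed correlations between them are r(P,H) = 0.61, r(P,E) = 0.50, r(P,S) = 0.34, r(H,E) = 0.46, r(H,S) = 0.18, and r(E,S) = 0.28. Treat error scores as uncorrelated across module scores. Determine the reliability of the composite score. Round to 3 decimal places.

0.848

Var(P+H+E+S) = 18.8² + 11² + 17² + 6.8² + 2·[18.8·11·0.61 + 18.8·17·0.50 + 18.8·6.8·0.34 + 11·17·0.46 + 11·6.8·0.18 + 17·6.8·0.28] = 809.68 + 922.531 = 1732.21.
Because errors are independent across components, Cov(Tᵢ,Tⱼ) = Cov(Xᵢ,Xⱼ); the off-diagonal part of the true-score variance is the same as above.
True-score variance = [18.8²·0.74 + 11²·0.66 + 17²·0.61 + 6.8²·0.61] + 922.531 = 545.902 + 922.531 = 1468.43.
Reliability = 1468.43 / 1732.21 = 0.848.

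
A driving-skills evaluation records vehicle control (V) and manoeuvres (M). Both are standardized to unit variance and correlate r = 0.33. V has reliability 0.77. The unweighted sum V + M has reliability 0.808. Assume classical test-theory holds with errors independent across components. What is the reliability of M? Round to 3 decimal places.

0.719

Var(V+M) = 2 + 2·0.33 = 2.660.
True-score variance = ρ_V + ρ_M + 2·0.33, so 0.808 = (0.77 + ρ_M + 0.66) / 2.660.
ρ_M = 0.808·2.660 − 0.77 − 0.66 = 0.719.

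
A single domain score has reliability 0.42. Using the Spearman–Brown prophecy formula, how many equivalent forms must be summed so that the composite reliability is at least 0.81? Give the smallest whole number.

k ≥ ρ*(1−ρ₁)/(ρ₁(1−ρ*)) = 0.81·0.58 / (0.42·0.19) = 5.887.
Smallest integer k = 6.

6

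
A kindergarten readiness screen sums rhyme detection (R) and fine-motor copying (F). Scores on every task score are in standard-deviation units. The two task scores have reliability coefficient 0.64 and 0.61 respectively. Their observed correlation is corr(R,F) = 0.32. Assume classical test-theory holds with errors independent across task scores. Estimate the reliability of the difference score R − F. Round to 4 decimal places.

Var(R−F) = 1 + 1 − 2·0.32 = 2 − 0.64 = 1.36.
Under uncorrelated errors the observed covariances equal the true-score covariances, so only the own-variance terms attenuate.
True-score variance = [0.64 + 0.61] − 0.64 = 1.25 − 0.64 = 0.61.
Reliability = 0.61 / 1.36 = 0.4485.

0.4485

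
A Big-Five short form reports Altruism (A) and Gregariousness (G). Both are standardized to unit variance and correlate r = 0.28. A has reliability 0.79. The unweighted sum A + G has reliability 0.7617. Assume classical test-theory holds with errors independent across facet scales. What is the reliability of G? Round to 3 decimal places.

Var(A+G) = 2 + 2·0.28 = 2.560.
True-score variance = ρ_A + ρ_G + 2·0.28, so 0.7617 = (0.79 + ρ_G + 0.56) / 2.560.
ρ_G = 0.7617·2.560 − 0.79 − 0.56 = 0.600.

0.600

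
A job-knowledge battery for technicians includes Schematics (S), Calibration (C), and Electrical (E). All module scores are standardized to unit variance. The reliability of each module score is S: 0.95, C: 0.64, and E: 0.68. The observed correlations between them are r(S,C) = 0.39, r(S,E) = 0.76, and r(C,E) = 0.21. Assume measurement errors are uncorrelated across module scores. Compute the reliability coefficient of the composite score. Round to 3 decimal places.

Var(S+C+E) = 3 + 2·[0.39 + 0.76 + 0.21] = 3 + 2.72 = 5.72.
Because errors are independent across components, Cov(Tᵢ,Tⱼ) = Cov(Xᵢ,Xⱼ); the off-diagonal part of the true-score variance is the same as above.
True-score variance = [0.95 + 0.64 + 0.68] + 2.72 = 2.27 + 2.72 = 4.99.
Reliability = 4.99 / 5.72 = 0.872.

0.872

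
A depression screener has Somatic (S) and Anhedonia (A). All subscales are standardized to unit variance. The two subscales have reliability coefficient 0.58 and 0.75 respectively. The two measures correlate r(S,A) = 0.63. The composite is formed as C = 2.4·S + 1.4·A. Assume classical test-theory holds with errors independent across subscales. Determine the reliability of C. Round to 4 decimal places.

Var(C) = 2.4² + 1.4² + 2·[3.36·0.63] = 7.72 + 4.2336 = 11.9536.
With uncorrelated errors the cross-covariances are all true-score covariance, so they carry over unchanged; only the diagonal terms shrink to ρᵢσᵢ².
True-score variance = [2.4²·0.58 + 1.4²·0.75] + 4.2336 = 4.8108 + 4.2336 = 9.0444.
Reliability = 9.0444 / 11.9536 = 0.7566.

0.7566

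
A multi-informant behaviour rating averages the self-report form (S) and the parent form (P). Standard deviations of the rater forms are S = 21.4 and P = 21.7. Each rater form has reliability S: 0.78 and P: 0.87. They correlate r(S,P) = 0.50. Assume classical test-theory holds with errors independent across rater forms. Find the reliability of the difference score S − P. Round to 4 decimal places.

Var(S−P) = 21.4² + 21.7² − 2·21.4·21.7·0.50 = 928.85 − 464.38 = 464.47.
Under uncorrelated errors the observed covariances equal the true-score covariances, so only the own-variance terms attenuate.
True-score variance = [21.4²·0.78 + 21.7²·0.87] − 464.38 = 766.883 − 464.38 = 302.503.
Reliability = 302.503 / 464.47 = 0.6513.

0.6513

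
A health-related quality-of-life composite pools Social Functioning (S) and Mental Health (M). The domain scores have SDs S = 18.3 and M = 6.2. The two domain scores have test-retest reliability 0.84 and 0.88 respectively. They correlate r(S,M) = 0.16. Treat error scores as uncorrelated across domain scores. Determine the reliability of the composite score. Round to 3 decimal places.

Var(S+M) = 18.3² + 6.2² + 2·[18.3·6.2·0.16] = 373.33 + 36.3072 = 409.637.
With uncorrelated errors the cross-covariances are all true-score covariance, so they carry over unchanged; only the diagonal terms shrink to ρᵢσᵢ².
True-score variance = [18.3²·0.84 + 6.2²·0.88] + 36.3072 = 315.135 + 36.3072 = 351.442.
Reliability = 351.442 / 409.637 = 0.858.

0.858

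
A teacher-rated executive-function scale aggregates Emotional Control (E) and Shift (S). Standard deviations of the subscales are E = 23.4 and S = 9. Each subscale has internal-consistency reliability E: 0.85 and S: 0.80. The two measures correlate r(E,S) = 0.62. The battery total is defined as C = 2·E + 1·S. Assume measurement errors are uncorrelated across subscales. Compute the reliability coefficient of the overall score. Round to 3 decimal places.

0.877

Var(C) = 2²·23.4² + 9² + 2·[2·23.4·9·0.62] = 2271.24 + 522.288 = 2793.53.
Because errors are independent across components, Cov(Tᵢ,Tⱼ) = Cov(Xᵢ,Xⱼ); the off-diagonal part of the true-score variance is the same as above.
True-score variance = [2²·23.4²·0.85 + 9²·0.80] + 522.288 = 1926.5 + 522.288 = 2448.79.
Reliability = 2448.79 / 2793.53 = 0.877.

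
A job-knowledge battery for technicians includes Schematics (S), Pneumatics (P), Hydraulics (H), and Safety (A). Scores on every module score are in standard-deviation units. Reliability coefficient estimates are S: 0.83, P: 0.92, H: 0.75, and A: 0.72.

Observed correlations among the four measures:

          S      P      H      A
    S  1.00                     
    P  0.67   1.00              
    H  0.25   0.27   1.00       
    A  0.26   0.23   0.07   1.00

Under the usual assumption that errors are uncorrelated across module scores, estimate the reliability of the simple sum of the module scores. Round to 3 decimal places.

Var(S+P+H+A) = 4 + 2·[0.67 + 0.25 + 0.26 + 0.27 + 0.23 + 0.07] = 4 + 3.5 = 7.5.
With uncorrelated errors the cross-covariances are all true-score covariance, so they carry over unchanged; only the diagonal terms shrink to ρᵢσᵢ².
True-score variance = [0.83 + 0.92 + 0.75 + 0.72] + 3.5 = 3.22 + 3.5 = 6.72.
Reliability = 6.72 / 7.5 = 0.896.

0.896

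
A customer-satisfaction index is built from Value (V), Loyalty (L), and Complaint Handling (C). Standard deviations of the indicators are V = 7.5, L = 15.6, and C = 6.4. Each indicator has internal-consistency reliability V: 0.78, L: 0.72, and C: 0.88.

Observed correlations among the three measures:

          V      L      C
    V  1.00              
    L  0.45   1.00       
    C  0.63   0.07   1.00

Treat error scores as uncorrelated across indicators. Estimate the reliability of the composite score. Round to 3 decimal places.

Var(V+L+C) = 7.5² + 15.6² + 6.4² + 2·[7.5·15.6·0.45 + 7.5·6.4·0.63 + 15.6·6.4·0.07] = 340.57 + 179.758 = 520.328.
With uncorrelated errors the cross-covariances are all true-score covariance, so they carry over unchanged; only the diagonal terms shrink to ρᵢσᵢ².
True-score variance = [7.5²·0.78 + 15.6²·0.72 + 6.4²·0.88] + 179.758 = 255.139 + 179.758 = 434.897.
Reliability = 434.897 / 520.328 = 0.836.

0.836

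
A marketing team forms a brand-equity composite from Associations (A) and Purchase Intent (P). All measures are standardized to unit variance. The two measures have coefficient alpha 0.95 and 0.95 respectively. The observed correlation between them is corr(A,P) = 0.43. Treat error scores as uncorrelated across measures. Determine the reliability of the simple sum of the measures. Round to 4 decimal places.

0.9650

Var(A+P) = 2 + 2·[0.43] = 2 + 0.86 = 2.86.
With uncorrelated errors the cross-covariances are all true-score covariance, so they carry over unchanged; only the diagonal terms shrink to ρᵢσᵢ².
True-score variance = [0.95 + 0.95] + 0.86 = 1.9 + 0.86 = 2.76.
Reliability = 2.76 / 2.86 = 0.9650.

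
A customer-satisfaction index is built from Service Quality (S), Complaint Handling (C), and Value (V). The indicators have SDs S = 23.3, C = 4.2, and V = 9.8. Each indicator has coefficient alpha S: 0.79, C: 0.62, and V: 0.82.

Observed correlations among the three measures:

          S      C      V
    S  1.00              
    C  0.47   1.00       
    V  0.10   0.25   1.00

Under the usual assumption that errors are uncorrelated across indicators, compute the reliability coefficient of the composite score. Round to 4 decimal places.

0.8306

Var(S+C+V) = 23.3² + 4.2² + 9.8² + 2·[23.3·4.2·0.47 + 23.3·9.8·0.10 + 4.2·9.8·0.25] = 656.57 + 158.236 = 814.806.
Under uncorrelated errors the observed covariances equal the true-score covariances, so only the own-variance terms attenuate.
True-score variance = [23.3²·0.79 + 4.2²·0.62 + 9.8²·0.82] + 158.236 = 518.573 + 158.236 = 676.809.
Reliability = 676.809 / 814.806 = 0.8306.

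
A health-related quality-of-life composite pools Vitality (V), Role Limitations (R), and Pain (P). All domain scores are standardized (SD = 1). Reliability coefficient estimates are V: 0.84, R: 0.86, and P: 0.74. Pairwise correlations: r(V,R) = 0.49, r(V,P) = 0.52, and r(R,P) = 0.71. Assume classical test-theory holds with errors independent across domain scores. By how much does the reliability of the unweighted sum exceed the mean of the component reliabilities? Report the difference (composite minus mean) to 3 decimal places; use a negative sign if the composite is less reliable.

0.100

Var(sum) = 3 + 3.44 = 6.44; true-score variance = 2.44 + 3.44 = 5.88; composite reliability = 0.9130.
Mean component reliability = 0.8133.
Difference = 0.9130 − 0.8133 = 0.100.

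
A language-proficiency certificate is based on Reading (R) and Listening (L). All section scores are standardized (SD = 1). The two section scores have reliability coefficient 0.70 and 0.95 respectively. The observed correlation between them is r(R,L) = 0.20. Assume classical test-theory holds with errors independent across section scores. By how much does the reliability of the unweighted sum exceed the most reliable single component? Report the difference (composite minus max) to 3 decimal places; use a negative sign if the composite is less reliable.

Var(sum) = 2 + 0.4 = 2.4; true-score variance = 1.65 + 0.4 = 2.05; composite reliability = 0.8542.
Max component reliability = 0.9500.
Difference = 0.8542 − 0.9500 = -0.096.

-0.096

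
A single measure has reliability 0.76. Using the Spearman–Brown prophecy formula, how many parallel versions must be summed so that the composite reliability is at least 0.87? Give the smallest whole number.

3

k ≥ ρ*(1−ρ₁)/(ρ₁(1−ρ*)) = 0.87·0.24 / (0.76·0.13) = 2.113.
Smallest integer k = 3.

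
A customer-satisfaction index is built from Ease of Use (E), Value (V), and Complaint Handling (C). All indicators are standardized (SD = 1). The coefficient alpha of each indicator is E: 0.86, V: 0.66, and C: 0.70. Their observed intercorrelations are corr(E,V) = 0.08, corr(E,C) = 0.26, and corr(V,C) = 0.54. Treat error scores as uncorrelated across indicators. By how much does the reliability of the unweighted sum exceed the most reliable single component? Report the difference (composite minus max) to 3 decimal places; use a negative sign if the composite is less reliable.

-0.024

Var(sum) = 3 + 1.76 = 4.76; true-score variance = 2.22 + 1.76 = 3.98; composite reliability = 0.8361.
Max component reliability = 0.8600.
Difference = 0.8361 − 0.8600 = -0.024.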